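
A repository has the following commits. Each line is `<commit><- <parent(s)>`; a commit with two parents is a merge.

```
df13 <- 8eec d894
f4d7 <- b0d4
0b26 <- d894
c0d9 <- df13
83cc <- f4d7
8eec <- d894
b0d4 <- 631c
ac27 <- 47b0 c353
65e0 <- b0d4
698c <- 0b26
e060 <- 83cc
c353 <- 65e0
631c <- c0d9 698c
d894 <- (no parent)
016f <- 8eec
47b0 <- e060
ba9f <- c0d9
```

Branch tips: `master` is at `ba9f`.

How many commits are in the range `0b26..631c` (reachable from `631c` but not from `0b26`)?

5

Reachable from 631c: {0b26, 631c, 698c, 8eec, c0d9, d894, df13}.
Reachable from 0b26: {0b26, d894}.
In 631c's history but not 0b26's: {631c, 698c, 8eec, c0d9, df13} — 5 commits.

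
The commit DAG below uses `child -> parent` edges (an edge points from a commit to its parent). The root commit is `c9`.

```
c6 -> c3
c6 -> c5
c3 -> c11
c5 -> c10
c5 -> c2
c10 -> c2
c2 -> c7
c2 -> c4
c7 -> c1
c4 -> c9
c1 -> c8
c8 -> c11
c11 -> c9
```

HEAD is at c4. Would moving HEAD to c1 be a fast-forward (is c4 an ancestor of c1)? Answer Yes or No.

A fast-forward from c4 to c1 is possible iff c4 is an ancestor of c1.
Ancestors of c1: {c1, c11, c8, c9}.
c4 is not among them, so fast-forward is not possible.

No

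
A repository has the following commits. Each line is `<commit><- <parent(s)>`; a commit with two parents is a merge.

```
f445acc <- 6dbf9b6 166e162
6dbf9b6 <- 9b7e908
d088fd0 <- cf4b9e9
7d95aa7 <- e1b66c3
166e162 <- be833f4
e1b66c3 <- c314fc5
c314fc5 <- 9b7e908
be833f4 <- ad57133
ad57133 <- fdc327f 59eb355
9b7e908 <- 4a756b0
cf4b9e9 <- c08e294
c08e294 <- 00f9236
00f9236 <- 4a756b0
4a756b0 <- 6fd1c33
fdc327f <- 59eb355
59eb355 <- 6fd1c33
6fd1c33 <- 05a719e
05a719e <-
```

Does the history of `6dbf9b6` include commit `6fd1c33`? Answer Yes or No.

Ancestors of 6dbf9b6 (commits reachable by following parents): {05a719e, 4a756b0, 6dbf9b6, 6fd1c33, 9b7e908}.
6fd1c33 is in that set, so it is an ancestor of 6dbf9b6.

Yes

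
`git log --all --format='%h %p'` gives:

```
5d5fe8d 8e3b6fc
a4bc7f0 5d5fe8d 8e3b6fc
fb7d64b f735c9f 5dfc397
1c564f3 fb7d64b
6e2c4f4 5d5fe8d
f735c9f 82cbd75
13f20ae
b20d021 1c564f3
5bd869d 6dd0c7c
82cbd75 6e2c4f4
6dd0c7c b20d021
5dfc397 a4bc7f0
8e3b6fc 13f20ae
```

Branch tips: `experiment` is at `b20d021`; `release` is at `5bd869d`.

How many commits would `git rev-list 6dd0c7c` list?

Walking parent pointers from 6dd0c7c: reachable set = {13f20ae, 1c564f3, 5d5fe8d, 5dfc397, 6dd0c7c, 6e2c4f4, 82cbd75, 8e3b6fc, a4bc7f0, b20d021, f735c9f, fb7d64b}.
That is 12 commits.

12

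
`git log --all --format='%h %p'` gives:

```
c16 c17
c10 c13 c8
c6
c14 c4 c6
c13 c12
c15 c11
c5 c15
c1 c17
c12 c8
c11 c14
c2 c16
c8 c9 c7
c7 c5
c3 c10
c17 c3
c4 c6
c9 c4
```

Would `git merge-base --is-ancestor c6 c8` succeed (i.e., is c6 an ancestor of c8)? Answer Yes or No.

Ancestors of c8 (commits reachable by following parents): {c11, c14, c15, c4, c5, c6, c7, c8, c9}.
c6 is in that set, so it is an ancestor of c8.

Yes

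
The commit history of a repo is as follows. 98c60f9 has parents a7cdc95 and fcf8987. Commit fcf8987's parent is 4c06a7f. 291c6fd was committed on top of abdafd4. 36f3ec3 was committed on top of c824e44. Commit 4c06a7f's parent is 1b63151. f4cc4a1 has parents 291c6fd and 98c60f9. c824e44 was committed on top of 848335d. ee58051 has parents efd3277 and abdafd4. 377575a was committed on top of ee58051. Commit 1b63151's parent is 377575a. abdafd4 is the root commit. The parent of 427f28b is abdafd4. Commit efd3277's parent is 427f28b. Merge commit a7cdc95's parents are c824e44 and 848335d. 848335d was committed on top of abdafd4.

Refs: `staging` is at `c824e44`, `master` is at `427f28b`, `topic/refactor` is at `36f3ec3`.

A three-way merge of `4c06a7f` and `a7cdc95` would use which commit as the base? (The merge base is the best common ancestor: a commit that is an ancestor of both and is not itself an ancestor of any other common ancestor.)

Ancestors of 4c06a7f: {1b63151, 377575a, 427f28b, 4c06a7f, abdafd4, ee58051, efd3277}.
Ancestors of a7cdc95: {848335d, a7cdc95, abdafd4, c824e44}.
Common ancestors: {abdafd4}.
The only common ancestor is abdafd4, so it is the merge base.

abdafd4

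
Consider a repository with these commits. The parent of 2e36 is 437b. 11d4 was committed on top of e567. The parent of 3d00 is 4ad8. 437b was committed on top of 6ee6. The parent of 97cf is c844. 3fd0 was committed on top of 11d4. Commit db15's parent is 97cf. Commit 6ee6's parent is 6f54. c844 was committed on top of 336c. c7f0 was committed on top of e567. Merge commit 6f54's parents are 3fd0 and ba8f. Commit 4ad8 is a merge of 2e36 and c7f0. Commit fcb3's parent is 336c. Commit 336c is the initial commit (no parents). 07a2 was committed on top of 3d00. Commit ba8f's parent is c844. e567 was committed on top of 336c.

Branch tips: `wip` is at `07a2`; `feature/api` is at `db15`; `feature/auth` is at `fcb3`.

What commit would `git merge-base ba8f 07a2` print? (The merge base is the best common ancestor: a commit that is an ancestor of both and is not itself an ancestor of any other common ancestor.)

Ancestors of ba8f: {336c, ba8f, c844}.
Ancestors of 07a2: {07a2, 11d4, 2e36, 336c, 3d00, 3fd0, 437b, 4ad8, 6ee6, 6f54, ba8f, c7f0, c844, e567}.
Common ancestors: {336c, ba8f, c844}.
Among these, ba8f is not an ancestor of any other common ancestor — it is the merge base.

ba8f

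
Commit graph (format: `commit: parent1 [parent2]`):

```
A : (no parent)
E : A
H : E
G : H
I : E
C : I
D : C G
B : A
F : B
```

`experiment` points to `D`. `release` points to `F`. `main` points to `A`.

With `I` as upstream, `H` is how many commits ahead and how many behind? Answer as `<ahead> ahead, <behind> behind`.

Reachable from H: {A, E, H}.
Reachable from I: {A, E, I}.
Only in H's history (ahead): {H} — 1.
Only in I's history (behind): {I} — 1.

1 ahead, 1 behind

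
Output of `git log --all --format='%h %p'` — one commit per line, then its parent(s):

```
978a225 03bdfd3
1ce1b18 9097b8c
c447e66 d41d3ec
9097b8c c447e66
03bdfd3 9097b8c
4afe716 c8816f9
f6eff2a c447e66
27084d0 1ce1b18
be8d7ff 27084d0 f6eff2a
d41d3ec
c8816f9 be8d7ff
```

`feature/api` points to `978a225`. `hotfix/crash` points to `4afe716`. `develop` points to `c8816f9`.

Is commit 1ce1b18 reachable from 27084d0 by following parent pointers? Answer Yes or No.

Yes

Ancestors of 27084d0 (commits reachable by following parents): {1ce1b18, 27084d0, 9097b8c, c447e66, d41d3ec}.
1ce1b18 is in that set, so it is an ancestor of 27084d0.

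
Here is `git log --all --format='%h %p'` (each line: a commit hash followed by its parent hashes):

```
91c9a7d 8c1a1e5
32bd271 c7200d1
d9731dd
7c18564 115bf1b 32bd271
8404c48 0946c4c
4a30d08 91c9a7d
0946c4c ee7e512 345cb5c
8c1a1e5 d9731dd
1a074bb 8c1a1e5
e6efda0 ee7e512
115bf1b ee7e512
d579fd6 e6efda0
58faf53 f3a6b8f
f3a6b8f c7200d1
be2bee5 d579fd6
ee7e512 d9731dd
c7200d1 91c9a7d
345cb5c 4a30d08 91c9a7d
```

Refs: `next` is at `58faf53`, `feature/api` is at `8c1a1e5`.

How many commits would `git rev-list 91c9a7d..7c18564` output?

Reachable from 7c18564: {115bf1b, 32bd271, 7c18564, 8c1a1e5, 91c9a7d, c7200d1, d9731dd, ee7e512}.
Reachable from 91c9a7d: {8c1a1e5, 91c9a7d, d9731dd}.
In 7c18564's history but not 91c9a7d's: {115bf1b, 32bd271, 7c18564, c7200d1, ee7e512} — 5 commits.

5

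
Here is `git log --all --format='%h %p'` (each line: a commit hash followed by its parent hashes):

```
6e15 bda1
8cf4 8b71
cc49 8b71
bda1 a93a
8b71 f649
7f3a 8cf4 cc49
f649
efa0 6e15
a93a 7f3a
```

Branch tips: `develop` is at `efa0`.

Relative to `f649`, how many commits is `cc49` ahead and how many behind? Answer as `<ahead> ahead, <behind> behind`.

2 ahead, 0 behind

Reachable from cc49: {8b71, cc49, f649}.
Reachable from f649: {f649}.
Only in cc49's history (ahead): {8b71, cc49} — 2.
Only in f649's history (behind): {} — 0.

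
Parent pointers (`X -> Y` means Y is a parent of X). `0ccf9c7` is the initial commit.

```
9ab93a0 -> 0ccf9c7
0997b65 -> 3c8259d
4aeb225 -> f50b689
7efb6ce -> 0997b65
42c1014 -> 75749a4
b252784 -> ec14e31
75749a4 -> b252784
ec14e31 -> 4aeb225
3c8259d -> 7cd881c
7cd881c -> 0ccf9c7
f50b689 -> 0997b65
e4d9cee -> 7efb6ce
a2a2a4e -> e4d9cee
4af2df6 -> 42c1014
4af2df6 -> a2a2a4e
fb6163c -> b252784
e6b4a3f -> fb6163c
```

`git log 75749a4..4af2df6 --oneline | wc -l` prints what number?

5

Reachable from 4af2df6: {0997b65, 0ccf9c7, 3c8259d, 42c1014, 4aeb225, 4af2df6, 75749a4, 7cd881c, 7efb6ce, a2a2a4e, b252784, e4d9cee, ec14e31, f50b689}.
Reachable from 75749a4: {0997b65, 0ccf9c7, 3c8259d, 4aeb225, 75749a4, 7cd881c, b252784, ec14e31, f50b689}.
In 4af2df6's history but not 75749a4's: {42c1014, 4af2df6, 7efb6ce, a2a2a4e, e4d9cee} — 5 commits.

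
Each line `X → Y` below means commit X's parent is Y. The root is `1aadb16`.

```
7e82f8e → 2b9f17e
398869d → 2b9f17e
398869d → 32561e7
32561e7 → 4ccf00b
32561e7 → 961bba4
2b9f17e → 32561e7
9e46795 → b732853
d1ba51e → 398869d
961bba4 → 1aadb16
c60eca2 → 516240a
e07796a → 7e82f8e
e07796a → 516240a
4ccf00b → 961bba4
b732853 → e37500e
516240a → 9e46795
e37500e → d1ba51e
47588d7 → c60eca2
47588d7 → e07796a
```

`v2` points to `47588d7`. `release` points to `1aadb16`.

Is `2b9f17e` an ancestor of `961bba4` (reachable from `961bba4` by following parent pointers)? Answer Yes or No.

Ancestors of 961bba4: {1aadb16, 961bba4}.
2b9f17e is not in that set, so it is not an ancestor of 961bba4.

No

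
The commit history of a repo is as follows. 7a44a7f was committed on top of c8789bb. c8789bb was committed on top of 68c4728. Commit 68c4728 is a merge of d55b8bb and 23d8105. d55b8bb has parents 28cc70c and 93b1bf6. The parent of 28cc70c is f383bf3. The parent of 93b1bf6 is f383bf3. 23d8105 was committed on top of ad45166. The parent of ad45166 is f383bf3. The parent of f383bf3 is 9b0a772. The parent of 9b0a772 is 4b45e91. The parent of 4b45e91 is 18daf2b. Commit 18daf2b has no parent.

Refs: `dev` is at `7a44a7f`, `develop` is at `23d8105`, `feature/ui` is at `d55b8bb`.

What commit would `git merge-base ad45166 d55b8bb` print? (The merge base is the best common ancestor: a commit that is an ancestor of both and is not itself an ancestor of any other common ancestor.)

Ancestors of ad45166: {18daf2b, 4b45e91, 9b0a772, ad45166, f383bf3}.
Ancestors of d55b8bb: {18daf2b, 28cc70c, 4b45e91, 93b1bf6, 9b0a772, d55b8bb, f383bf3}.
Common ancestors: {18daf2b, 4b45e91, 9b0a772, f383bf3}.
Among these, f383bf3 is not an ancestor of any other common ancestor — it is the merge base.

f383bf3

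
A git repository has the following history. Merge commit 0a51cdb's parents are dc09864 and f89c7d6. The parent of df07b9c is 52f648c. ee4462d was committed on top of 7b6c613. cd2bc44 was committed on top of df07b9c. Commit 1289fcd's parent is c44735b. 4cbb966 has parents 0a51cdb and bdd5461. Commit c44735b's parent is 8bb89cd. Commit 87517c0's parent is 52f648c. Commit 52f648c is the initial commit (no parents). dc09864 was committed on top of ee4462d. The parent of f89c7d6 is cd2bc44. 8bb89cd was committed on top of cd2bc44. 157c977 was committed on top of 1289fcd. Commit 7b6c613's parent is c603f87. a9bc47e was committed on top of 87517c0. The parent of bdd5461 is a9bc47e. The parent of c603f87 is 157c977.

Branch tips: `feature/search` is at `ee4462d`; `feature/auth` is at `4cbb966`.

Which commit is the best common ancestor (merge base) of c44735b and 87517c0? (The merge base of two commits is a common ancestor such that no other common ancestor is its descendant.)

Ancestors of c44735b: {52f648c, 8bb89cd, c44735b, cd2bc44, df07b9c}.
Ancestors of 87517c0: {52f648c, 87517c0}.
Common ancestors: {52f648c}.
The only common ancestor is 52f648c, so it is the merge base.

52f648c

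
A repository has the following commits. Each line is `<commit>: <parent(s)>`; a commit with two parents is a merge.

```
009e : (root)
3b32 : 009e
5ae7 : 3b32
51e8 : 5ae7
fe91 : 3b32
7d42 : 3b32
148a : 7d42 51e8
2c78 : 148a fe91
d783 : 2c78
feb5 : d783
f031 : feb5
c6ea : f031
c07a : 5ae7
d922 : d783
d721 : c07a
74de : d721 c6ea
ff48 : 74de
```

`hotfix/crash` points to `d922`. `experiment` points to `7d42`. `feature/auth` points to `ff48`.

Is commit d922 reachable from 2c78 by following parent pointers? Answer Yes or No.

No

Ancestors of 2c78: {009e, 148a, 2c78, 3b32, 51e8, 5ae7, 7d42, fe91}.
d922 is not in that set, so it is not an ancestor of 2c78.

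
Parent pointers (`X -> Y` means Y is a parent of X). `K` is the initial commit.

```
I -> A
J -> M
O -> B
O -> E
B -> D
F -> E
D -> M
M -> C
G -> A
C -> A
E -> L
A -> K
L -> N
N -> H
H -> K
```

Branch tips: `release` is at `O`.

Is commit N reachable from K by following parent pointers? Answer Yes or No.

No

Ancestors of K: {K}.
N is not in that set, so it is not an ancestor of K.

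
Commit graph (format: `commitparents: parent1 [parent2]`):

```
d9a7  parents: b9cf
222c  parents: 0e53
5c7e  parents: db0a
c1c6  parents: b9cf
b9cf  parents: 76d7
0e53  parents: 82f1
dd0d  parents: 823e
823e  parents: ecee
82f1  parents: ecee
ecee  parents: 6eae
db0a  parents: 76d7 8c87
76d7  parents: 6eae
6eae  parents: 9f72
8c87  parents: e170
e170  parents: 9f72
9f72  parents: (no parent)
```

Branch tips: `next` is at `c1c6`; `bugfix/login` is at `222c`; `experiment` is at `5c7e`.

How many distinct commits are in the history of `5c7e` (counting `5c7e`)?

Walking parent pointers from 5c7e: reachable set = {5c7e, 6eae, 76d7, 8c87, 9f72, db0a, e170}.
That is 7 commits.

7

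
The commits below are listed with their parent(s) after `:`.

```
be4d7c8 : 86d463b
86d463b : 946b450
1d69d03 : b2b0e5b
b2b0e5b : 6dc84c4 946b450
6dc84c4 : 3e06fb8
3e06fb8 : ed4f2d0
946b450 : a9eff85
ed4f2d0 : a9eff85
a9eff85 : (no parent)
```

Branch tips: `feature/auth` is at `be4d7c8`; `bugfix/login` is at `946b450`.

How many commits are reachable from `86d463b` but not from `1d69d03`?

1

Reachable from 86d463b: {86d463b, 946b450, a9eff85}.
Reachable from 1d69d03: {1d69d03, 3e06fb8, 6dc84c4, 946b450, a9eff85, b2b0e5b, ed4f2d0}.
In 86d463b's history but not 1d69d03's: {86d463b} — 1 commit.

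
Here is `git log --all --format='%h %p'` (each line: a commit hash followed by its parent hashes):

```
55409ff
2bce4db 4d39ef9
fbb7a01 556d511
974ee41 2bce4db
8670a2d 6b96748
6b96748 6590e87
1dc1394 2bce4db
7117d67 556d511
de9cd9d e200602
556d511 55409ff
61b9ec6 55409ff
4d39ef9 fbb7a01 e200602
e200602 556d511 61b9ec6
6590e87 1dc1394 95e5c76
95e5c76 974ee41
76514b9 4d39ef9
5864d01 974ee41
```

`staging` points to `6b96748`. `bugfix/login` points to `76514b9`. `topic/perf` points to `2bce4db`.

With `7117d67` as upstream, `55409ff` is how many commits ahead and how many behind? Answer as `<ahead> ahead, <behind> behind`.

0 ahead, 2 behind

Reachable from 55409ff: {55409ff}.
Reachable from 7117d67: {55409ff, 556d511, 7117d67}.
Only in 55409ff's history (ahead): {} — 0.
Only in 7117d67's history (behind): {556d511, 7117d67} — 2.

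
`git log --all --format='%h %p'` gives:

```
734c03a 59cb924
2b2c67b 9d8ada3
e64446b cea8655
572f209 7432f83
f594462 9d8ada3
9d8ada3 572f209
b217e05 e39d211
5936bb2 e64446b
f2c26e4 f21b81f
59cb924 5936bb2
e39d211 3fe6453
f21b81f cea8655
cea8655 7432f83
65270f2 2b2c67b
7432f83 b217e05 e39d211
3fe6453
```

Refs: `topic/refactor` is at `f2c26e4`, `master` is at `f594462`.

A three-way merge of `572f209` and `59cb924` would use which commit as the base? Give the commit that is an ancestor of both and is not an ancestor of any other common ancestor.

7432f83

Ancestors of 572f209: {3fe6453, 572f209, 7432f83, b217e05, e39d211}.
Ancestors of 59cb924: {3fe6453, 5936bb2, 59cb924, 7432f83, b217e05, cea8655, e39d211, e64446b}.
Common ancestors: {3fe6453, 7432f83, b217e05, e39d211}.
Among these, 7432f83 is not an ancestor of any other common ancestor — it is the merge base.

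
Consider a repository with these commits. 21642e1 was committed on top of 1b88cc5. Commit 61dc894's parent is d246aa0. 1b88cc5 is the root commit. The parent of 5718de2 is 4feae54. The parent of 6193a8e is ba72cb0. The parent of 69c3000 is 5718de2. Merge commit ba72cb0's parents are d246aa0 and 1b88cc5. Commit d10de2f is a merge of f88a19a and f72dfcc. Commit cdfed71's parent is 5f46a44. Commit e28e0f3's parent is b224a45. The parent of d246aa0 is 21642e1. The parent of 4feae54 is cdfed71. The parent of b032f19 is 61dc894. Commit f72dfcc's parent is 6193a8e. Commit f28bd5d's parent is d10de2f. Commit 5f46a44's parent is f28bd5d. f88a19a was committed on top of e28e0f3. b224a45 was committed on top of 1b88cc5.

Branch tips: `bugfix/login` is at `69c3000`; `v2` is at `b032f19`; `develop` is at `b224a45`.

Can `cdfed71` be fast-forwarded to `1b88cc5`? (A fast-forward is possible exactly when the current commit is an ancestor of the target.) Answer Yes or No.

A fast-forward from cdfed71 to 1b88cc5 is possible iff cdfed71 is an ancestor of 1b88cc5.
Ancestors of 1b88cc5: {1b88cc5}.
cdfed71 is not among them, so fast-forward is not possible.

No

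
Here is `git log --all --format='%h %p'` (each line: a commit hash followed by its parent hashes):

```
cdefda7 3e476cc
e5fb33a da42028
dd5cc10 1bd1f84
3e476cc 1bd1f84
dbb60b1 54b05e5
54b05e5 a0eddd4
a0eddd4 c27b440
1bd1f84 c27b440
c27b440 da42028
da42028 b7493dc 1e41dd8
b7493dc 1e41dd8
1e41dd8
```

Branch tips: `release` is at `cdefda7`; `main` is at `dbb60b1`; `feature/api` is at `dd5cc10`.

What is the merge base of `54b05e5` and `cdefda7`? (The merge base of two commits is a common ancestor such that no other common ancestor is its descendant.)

c27b440

Ancestors of 54b05e5: {1e41dd8, 54b05e5, a0eddd4, b7493dc, c27b440, da42028}.
Ancestors of cdefda7: {1bd1f84, 1e41dd8, 3e476cc, b7493dc, c27b440, cdefda7, da42028}.
Common ancestors: {1e41dd8, b7493dc, c27b440, da42028}.
Among these, c27b440 is not an ancestor of any other common ancestor — it is the merge base.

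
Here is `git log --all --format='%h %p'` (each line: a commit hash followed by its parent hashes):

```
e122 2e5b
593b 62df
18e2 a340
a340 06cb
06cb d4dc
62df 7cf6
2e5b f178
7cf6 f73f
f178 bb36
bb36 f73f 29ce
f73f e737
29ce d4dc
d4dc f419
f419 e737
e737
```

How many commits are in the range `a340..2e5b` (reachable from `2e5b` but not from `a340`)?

5

Reachable from 2e5b: {29ce, 2e5b, bb36, d4dc, e737, f178, f419, f73f}.
Reachable from a340: {06cb, a340, d4dc, e737, f419}.
In 2e5b's history but not a340's: {29ce, 2e5b, bb36, f178, f73f} — 5 commits.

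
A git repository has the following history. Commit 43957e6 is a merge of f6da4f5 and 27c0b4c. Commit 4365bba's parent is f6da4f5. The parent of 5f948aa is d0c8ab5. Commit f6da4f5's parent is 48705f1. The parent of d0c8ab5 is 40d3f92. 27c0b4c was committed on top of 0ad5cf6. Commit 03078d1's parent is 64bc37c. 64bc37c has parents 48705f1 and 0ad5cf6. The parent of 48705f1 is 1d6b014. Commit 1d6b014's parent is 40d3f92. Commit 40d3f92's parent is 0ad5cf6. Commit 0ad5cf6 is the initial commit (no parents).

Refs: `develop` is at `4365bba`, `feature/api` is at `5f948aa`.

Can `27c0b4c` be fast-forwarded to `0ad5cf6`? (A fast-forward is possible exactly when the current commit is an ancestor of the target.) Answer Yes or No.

A fast-forward from 27c0b4c to 0ad5cf6 is possible iff 27c0b4c is an ancestor of 0ad5cf6.
Ancestors of 0ad5cf6: {0ad5cf6}.
27c0b4c is not among them, so fast-forward is not possible.

No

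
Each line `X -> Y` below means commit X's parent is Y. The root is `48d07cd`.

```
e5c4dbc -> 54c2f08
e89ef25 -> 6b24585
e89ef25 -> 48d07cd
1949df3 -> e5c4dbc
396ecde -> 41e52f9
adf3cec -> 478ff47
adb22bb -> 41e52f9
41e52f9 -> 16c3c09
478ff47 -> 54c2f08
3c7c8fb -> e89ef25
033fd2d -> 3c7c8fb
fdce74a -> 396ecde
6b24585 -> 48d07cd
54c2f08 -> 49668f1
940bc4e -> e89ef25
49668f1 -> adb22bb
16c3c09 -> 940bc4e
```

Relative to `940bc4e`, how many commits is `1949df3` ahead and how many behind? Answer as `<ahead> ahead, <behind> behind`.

Reachable from 1949df3: {16c3c09, 1949df3, 41e52f9, 48d07cd, 49668f1, 54c2f08, 6b24585, 940bc4e, adb22bb, e5c4dbc, e89ef25}.
Reachable from 940bc4e: {48d07cd, 6b24585, 940bc4e, e89ef25}.
Only in 1949df3's history (ahead): {16c3c09, 1949df3, 41e52f9, 49668f1, 54c2f08, adb22bb, e5c4dbc} — 7.
Only in 940bc4e's history (behind): {} — 0.

7 ahead, 0 behind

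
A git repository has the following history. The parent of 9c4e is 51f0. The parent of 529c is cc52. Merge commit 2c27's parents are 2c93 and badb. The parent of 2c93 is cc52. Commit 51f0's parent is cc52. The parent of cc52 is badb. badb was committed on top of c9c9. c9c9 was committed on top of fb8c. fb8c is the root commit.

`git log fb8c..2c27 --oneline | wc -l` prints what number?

5

Reachable from 2c27: {2c27, 2c93, badb, c9c9, cc52, fb8c}.
Reachable from fb8c: {fb8c}.
In 2c27's history but not fb8c's: {2c27, 2c93, badb, c9c9, cc52} — 5 commits.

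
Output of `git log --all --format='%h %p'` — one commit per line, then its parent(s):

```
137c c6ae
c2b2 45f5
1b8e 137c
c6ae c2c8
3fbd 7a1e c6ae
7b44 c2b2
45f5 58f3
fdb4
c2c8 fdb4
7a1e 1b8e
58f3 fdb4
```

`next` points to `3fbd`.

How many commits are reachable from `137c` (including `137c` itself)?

Walking parent pointers from 137c: reachable set = {137c, c2c8, c6ae, fdb4}.
That is 4 commits.

4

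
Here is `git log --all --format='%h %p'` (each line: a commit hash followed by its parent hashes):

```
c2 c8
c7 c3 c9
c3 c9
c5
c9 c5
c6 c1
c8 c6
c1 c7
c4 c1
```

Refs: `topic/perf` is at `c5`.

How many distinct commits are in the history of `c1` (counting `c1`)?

Walking parent pointers from c1: reachable set = {c1, c3, c5, c7, c9}.
That is 5 commits.

5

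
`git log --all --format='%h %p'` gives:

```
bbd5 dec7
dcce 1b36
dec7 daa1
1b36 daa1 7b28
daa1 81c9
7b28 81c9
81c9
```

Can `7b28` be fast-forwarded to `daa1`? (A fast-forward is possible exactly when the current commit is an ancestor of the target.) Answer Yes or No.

A fast-forward from 7b28 to daa1 is possible iff 7b28 is an ancestor of daa1.
Ancestors of daa1: {81c9, daa1}.
7b28 is not among them, so fast-forward is not possible.

No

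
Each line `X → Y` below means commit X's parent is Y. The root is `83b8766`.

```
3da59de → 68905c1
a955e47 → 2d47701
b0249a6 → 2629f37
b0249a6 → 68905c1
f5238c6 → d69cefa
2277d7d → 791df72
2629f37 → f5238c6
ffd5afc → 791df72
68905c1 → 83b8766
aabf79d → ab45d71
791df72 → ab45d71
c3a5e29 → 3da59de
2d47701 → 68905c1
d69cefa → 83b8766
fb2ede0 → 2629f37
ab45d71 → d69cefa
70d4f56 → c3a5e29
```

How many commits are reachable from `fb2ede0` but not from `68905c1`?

4

Reachable from fb2ede0: {2629f37, 83b8766, d69cefa, f5238c6, fb2ede0}.
Reachable from 68905c1: {68905c1, 83b8766}.
In fb2ede0's history but not 68905c1's: {2629f37, d69cefa, f5238c6, fb2ede0} — 4 commits.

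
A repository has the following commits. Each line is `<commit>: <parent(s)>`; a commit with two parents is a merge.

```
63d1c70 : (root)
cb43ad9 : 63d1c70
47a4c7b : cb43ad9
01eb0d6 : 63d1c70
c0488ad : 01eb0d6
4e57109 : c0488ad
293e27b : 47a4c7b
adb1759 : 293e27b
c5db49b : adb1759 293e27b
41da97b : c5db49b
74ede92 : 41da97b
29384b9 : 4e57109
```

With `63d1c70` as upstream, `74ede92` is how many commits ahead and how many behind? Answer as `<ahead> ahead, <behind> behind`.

7 ahead, 0 behind

Reachable from 74ede92: {293e27b, 41da97b, 47a4c7b, 63d1c70, 74ede92, adb1759, c5db49b, cb43ad9}.
Reachable from 63d1c70: {63d1c70}.
Only in 74ede92's history (ahead): {293e27b, 41da97b, 47a4c7b, 74ede92, adb1759, c5db49b, cb43ad9} — 7.
Only in 63d1c70's history (behind): {} — 0.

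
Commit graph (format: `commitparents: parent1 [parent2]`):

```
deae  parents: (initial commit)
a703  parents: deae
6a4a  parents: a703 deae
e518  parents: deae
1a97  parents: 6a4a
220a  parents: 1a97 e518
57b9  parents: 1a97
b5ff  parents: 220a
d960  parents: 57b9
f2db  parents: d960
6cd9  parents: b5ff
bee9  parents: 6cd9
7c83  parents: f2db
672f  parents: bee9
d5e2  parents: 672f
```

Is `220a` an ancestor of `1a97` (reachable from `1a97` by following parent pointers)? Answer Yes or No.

Ancestors of 1a97: {1a97, 6a4a, a703, deae}.
220a is not in that set, so it is not an ancestor of 1a97.

No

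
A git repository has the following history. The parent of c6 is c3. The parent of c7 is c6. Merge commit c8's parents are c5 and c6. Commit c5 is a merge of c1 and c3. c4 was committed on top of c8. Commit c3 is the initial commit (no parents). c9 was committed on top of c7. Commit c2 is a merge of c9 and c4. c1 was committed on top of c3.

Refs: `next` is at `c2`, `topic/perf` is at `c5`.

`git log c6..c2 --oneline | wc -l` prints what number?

Reachable from c2: {c1, c2, c3, c4, c5, c6, c7, c8, c9}.
Reachable from c6: {c3, c6}.
In c2's history but not c6's: {c1, c2, c4, c5, c7, c8, c9} — 7 commits.

7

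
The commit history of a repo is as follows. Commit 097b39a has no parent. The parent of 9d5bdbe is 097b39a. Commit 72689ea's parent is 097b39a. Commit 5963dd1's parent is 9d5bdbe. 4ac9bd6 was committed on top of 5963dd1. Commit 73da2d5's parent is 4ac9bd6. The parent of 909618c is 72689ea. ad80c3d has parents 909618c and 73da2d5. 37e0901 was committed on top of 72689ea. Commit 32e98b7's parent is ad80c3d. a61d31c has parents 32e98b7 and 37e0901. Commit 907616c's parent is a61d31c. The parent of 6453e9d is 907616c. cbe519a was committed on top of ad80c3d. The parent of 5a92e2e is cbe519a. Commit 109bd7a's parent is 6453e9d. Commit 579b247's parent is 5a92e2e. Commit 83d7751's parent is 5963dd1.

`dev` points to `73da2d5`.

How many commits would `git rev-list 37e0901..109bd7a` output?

11

Reachable from 109bd7a: {097b39a, 109bd7a, 32e98b7, 37e0901, 4ac9bd6, 5963dd1, 6453e9d, 72689ea, 73da2d5, 907616c, 909618c, 9d5bdbe, a61d31c, ad80c3d}.
Reachable from 37e0901: {097b39a, 37e0901, 72689ea}.
In 109bd7a's history but not 37e0901's: {109bd7a, 32e98b7, 4ac9bd6, 5963dd1, 6453e9d, 73da2d5, 907616c, 909618c, 9d5bdbe, a61d31c, ad80c3d} — 11 commits.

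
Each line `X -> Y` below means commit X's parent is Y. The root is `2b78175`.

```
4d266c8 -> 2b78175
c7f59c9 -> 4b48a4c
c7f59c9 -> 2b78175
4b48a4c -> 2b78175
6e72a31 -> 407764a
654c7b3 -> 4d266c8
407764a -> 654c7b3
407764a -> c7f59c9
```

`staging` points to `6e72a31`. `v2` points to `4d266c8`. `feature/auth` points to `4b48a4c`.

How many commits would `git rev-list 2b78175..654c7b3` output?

Reachable from 654c7b3: {2b78175, 4d266c8, 654c7b3}.
Reachable from 2b78175: {2b78175}.
In 654c7b3's history but not 2b78175's: {4d266c8, 654c7b3} — 2 commits.

2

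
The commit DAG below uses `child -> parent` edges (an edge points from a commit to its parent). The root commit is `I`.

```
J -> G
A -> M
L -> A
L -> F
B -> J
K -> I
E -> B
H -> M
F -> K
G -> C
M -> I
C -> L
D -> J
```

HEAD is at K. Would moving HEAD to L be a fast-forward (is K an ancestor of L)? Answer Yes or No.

Yes

A fast-forward from K to L is possible iff K is an ancestor of L.
Ancestors of L: {A, F, I, K, L, M}.
K is among them, so fast-forward is possible.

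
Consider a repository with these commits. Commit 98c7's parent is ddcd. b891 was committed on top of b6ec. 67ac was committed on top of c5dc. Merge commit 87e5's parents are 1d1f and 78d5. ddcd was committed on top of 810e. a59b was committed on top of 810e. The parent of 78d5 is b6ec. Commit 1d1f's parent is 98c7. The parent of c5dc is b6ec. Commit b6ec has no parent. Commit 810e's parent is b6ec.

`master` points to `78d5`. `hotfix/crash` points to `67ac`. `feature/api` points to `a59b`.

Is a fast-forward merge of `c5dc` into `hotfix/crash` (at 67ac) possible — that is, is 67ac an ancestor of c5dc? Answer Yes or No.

No

A fast-forward from 67ac to c5dc is possible iff 67ac is an ancestor of c5dc.
Ancestors of c5dc: {b6ec, c5dc}.
67ac is not among them, so fast-forward is not possible.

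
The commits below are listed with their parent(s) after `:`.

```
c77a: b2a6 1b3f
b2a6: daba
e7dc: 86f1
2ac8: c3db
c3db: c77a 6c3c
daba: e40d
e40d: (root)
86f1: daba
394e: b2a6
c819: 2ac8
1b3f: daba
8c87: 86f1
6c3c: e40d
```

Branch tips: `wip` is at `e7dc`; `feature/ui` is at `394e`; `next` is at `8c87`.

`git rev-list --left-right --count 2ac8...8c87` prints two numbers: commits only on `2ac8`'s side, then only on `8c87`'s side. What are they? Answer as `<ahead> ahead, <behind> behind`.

6 ahead, 2 behind

Reachable from 2ac8: {1b3f, 2ac8, 6c3c, b2a6, c3db, c77a, daba, e40d}.
Reachable from 8c87: {86f1, 8c87, daba, e40d}.
Only in 2ac8's history (ahead): {1b3f, 2ac8, 6c3c, b2a6, c3db, c77a} — 6.
Only in 8c87's history (behind): {86f1, 8c87} — 2.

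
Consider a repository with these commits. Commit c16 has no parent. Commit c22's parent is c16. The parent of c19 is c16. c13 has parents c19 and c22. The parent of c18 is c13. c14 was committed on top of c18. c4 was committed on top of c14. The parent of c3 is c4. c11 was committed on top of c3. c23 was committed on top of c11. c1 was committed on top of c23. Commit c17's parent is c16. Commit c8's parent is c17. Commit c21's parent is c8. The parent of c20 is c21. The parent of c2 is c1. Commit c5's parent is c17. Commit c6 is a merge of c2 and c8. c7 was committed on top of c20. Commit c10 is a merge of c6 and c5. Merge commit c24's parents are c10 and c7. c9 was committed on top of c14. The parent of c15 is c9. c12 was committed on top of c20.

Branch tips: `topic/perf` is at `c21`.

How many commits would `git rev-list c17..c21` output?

Reachable from c21: {c16, c17, c21, c8}.
Reachable from c17: {c16, c17}.
In c21's history but not c17's: {c21, c8} — 2 commits.

2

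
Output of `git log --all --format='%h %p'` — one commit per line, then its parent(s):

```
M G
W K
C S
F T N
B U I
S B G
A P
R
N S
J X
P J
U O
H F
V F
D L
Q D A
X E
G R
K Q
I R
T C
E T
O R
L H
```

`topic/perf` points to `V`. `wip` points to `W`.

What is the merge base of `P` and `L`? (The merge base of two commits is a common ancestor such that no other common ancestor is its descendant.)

Ancestors of P: {B, C, E, G, I, J, O, P, R, S, T, U, X}.
Ancestors of L: {B, C, F, G, H, I, L, N, O, R, S, T, U}.
Common ancestors: {B, C, G, I, O, R, S, T, U}.
Among these, T is not an ancestor of any other common ancestor — it is the merge base.

T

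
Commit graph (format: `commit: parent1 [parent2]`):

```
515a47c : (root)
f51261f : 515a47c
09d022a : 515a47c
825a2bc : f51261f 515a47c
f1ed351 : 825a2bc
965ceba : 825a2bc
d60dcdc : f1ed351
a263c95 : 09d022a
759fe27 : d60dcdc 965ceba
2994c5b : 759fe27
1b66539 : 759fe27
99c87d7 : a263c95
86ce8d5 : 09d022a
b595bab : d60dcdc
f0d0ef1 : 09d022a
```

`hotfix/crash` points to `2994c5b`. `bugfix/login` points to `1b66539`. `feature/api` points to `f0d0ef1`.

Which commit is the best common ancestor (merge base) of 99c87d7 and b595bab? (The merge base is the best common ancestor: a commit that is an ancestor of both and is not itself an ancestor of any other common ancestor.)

515a47c

Ancestors of 99c87d7: {09d022a, 515a47c, 99c87d7, a263c95}.
Ancestors of b595bab: {515a47c, 825a2bc, b595bab, d60dcdc, f1ed351, f51261f}.
Common ancestors: {515a47c}.
The only common ancestor is 515a47c, so it is the merge base.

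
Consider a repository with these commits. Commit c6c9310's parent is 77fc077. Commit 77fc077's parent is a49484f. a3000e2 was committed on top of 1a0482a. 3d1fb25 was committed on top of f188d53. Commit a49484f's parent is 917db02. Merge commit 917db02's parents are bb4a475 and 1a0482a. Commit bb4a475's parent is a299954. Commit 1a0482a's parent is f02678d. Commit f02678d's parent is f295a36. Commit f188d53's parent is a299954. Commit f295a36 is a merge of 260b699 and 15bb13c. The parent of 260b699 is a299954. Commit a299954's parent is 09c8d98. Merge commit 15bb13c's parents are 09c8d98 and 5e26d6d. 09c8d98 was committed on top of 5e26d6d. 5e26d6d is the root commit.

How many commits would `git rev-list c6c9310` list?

13

Walking parent pointers from c6c9310: reachable set = {09c8d98, 15bb13c, 1a0482a, 260b699, 5e26d6d, 77fc077, 917db02, a299954, a49484f, bb4a475, c6c9310, f02678d, f295a36}.
That is 13 commits.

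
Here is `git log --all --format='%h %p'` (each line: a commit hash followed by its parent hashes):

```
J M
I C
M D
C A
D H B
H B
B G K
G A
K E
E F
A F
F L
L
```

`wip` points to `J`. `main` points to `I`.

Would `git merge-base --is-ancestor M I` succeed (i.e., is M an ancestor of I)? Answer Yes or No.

No

Ancestors of I: {A, C, F, I, L}.
M is not in that set, so it is not an ancestor of I.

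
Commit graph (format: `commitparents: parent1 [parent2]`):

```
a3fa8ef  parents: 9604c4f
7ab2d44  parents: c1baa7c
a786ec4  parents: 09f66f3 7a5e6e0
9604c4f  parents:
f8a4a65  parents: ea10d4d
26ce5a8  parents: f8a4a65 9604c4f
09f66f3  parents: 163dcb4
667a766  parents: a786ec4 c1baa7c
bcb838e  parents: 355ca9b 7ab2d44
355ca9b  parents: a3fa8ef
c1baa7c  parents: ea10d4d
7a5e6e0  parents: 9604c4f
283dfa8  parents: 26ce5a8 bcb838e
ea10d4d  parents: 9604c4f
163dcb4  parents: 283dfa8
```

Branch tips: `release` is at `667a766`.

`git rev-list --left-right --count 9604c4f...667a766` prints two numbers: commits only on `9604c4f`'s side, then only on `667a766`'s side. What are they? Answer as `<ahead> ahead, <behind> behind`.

Reachable from 9604c4f: {9604c4f}.
Reachable from 667a766: {09f66f3, 163dcb4, 26ce5a8, 283dfa8, 355ca9b, 667a766, 7a5e6e0, 7ab2d44, 9604c4f, a3fa8ef, a786ec4, bcb838e, c1baa7c, ea10d4d, f8a4a65}.
Only in 9604c4f's history (ahead): {} — 0.
Only in 667a766's history (behind): {09f66f3, 163dcb4, 26ce5a8, 283dfa8, 355ca9b, 667a766, 7a5e6e0, 7ab2d44, a3fa8ef, a786ec4, bcb838e, c1baa7c, ea10d4d, f8a4a65} — 14.

0 ahead, 14 behind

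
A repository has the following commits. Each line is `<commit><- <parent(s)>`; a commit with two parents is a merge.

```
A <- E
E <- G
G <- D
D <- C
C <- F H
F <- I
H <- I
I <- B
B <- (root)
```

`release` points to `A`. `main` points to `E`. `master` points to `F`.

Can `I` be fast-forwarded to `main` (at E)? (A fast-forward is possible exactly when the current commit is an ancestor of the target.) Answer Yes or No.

Yes

A fast-forward from I to E is possible iff I is an ancestor of E.
Ancestors of E: {B, C, D, E, F, G, H, I}.
I is among them, so fast-forward is possible.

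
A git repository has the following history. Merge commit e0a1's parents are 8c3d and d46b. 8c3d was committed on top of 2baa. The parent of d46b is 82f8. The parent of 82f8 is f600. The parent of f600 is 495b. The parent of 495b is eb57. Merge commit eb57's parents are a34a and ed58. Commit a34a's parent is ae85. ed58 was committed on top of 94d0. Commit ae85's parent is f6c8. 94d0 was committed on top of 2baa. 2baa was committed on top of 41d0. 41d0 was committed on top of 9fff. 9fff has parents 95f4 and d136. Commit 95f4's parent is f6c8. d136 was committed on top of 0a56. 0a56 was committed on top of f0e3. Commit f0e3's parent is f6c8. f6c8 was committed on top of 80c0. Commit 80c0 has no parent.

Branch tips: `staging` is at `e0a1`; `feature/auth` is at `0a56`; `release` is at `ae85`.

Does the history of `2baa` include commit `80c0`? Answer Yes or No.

Ancestors of 2baa (commits reachable by following parents): {0a56, 2baa, 41d0, 80c0, 95f4, 9fff, d136, f0e3, f6c8}.
80c0 is in that set, so it is an ancestor of 2baa.

Yes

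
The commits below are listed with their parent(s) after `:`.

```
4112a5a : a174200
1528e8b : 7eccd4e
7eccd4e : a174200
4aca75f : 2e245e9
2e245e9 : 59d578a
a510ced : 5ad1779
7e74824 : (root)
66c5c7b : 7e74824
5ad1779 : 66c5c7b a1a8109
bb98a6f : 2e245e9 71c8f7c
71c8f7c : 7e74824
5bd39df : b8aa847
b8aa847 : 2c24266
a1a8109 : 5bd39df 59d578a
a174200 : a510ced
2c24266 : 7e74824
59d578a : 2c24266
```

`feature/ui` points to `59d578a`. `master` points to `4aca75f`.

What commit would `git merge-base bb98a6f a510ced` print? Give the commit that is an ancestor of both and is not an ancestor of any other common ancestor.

59d578a

Ancestors of bb98a6f: {2c24266, 2e245e9, 59d578a, 71c8f7c, 7e74824, bb98a6f}.
Ancestors of a510ced: {2c24266, 59d578a, 5ad1779, 5bd39df, 66c5c7b, 7e74824, a1a8109, a510ced, b8aa847}.
Common ancestors: {2c24266, 59d578a, 7e74824}.
Among these, 59d578a is not an ancestor of any other common ancestor — it is the merge base.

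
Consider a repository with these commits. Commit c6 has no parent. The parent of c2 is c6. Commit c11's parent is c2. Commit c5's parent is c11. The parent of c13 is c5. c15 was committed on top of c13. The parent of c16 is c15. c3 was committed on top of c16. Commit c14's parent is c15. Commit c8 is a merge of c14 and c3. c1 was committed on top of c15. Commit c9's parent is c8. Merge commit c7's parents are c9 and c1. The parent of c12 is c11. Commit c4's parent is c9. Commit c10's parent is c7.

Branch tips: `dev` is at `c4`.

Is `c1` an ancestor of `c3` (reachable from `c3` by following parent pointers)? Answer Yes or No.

No

Ancestors of c3: {c11, c13, c15, c16, c2, c3, c5, c6}.
c1 is not in that set, so it is not an ancestor of c3.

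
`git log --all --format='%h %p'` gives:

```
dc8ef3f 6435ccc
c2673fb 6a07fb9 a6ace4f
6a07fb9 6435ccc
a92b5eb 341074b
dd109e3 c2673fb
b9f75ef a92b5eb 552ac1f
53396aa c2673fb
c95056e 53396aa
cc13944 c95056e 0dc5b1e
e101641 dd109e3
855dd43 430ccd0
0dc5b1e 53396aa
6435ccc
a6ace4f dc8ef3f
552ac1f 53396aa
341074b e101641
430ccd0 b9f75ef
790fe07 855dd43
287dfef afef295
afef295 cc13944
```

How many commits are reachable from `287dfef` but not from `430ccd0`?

5

Reachable from 287dfef: {0dc5b1e, 287dfef, 53396aa, 6435ccc, 6a07fb9, a6ace4f, afef295, c2673fb, c95056e, cc13944, dc8ef3f}.
Reachable from 430ccd0: {341074b, 430ccd0, 53396aa, 552ac1f, 6435ccc, 6a07fb9, a6ace4f, a92b5eb, b9f75ef, c2673fb, dc8ef3f, dd109e3, e101641}.
In 287dfef's history but not 430ccd0's: {0dc5b1e, 287dfef, afef295, c95056e, cc13944} — 5 commits.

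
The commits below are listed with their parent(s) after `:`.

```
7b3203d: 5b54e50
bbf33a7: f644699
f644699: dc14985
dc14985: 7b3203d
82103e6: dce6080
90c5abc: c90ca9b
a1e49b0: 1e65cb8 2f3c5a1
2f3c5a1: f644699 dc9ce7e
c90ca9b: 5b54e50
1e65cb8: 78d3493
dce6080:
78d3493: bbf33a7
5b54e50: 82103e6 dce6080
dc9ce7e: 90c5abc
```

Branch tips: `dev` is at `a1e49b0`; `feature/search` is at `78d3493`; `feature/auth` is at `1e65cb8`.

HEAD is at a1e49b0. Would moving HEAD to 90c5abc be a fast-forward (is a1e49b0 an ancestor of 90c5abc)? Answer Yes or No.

A fast-forward from a1e49b0 to 90c5abc is possible iff a1e49b0 is an ancestor of 90c5abc.
Ancestors of 90c5abc: {5b54e50, 82103e6, 90c5abc, c90ca9b, dce6080}.
a1e49b0 is not among them, so fast-forward is not possible.

No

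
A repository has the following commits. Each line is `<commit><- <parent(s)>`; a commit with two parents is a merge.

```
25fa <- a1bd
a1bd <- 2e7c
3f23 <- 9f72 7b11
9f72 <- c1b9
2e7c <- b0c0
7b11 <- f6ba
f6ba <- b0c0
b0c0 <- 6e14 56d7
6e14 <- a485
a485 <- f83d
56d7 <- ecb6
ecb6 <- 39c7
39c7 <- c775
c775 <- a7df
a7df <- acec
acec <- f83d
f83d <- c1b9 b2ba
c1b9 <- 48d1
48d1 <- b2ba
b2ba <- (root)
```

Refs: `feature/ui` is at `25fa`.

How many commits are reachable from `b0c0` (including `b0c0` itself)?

13

Walking parent pointers from b0c0: reachable set = {39c7, 48d1, 56d7, 6e14, a485, a7df, acec, b0c0, b2ba, c1b9, c775, ecb6, f83d}.
That is 13 commits.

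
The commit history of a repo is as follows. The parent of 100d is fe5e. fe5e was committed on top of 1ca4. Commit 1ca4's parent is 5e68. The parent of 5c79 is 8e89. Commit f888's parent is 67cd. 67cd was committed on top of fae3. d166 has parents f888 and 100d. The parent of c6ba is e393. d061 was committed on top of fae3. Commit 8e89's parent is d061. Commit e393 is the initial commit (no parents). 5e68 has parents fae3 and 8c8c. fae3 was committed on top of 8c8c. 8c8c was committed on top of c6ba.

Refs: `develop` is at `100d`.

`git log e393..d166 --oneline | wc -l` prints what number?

Reachable from d166: {100d, 1ca4, 5e68, 67cd, 8c8c, c6ba, d166, e393, f888, fae3, fe5e}.
Reachable from e393: {e393}.
In d166's history but not e393's: {100d, 1ca4, 5e68, 67cd, 8c8c, c6ba, d166, f888, fae3, fe5e} — 10 commits.

10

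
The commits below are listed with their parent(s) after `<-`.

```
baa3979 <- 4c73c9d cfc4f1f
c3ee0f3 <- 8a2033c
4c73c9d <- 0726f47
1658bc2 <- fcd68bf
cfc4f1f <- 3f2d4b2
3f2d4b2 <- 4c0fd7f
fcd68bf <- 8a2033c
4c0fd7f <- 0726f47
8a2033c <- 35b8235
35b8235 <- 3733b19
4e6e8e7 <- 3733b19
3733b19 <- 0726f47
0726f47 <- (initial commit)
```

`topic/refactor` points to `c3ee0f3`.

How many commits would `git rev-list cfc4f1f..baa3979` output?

2

Reachable from baa3979: {0726f47, 3f2d4b2, 4c0fd7f, 4c73c9d, baa3979, cfc4f1f}.
Reachable from cfc4f1f: {0726f47, 3f2d4b2, 4c0fd7f, cfc4f1f}.
In baa3979's history but not cfc4f1f's: {4c73c9d, baa3979} — 2 commits.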